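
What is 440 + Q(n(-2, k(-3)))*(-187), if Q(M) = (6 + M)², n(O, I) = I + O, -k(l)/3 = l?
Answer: -31163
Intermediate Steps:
k(l) = -3*l
440 + Q(n(-2, k(-3)))*(-187) = 440 + (6 + (-3*(-3) - 2))²*(-187) = 440 + (6 + (9 - 2))²*(-187) = 440 + (6 + 7)²*(-187) = 440 + 13²*(-187) = 440 + 169*(-187) = 440 - 31603 = -31163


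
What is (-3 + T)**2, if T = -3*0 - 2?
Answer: 25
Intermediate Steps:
T = -2 (T = 0 - 2 = -2)
(-3 + T)**2 = (-3 - 2)**2 = (-5)**2 = 25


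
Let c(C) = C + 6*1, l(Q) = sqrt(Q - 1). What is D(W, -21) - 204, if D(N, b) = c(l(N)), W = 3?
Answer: -198 + sqrt(2) ≈ -196.59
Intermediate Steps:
l(Q) = sqrt(-1 + Q)
c(C) = 6 + C (c(C) = C + 6 = 6 + C)
D(N, b) = 6 + sqrt(-1 + N)
D(W, -21) - 204 = (6 + sqrt(-1 + 3)) - 204 = (6 + sqrt(2)) - 204 = -198 + sqrt(2)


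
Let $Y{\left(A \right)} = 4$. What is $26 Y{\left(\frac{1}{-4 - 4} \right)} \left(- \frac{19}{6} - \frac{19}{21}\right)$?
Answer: $- \frac{2964}{7} \approx -423.43$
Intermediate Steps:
$26 Y{\left(\frac{1}{-4 - 4} \right)} \left(- \frac{19}{6} - \frac{19}{21}\right) = 26 \cdot 4 \left(- \frac{19}{6} - \frac{19}{21}\right) = 104 \left(\left(-19\right) \frac{1}{6} - \frac{19}{21}\right) = 104 \left(- \frac{19}{6} - \frac{19}{21}\right) = 104 \left(- \frac{57}{14}\right) = - \frac{2964}{7}$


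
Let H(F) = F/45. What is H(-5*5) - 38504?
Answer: -346541/9 ≈ -38505.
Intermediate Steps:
H(F) = F/45 (H(F) = F*(1/45) = F/45)
H(-5*5) - 38504 = (-5*5)/45 - 38504 = (1/45)*(-25) - 38504 = -5/9 - 38504 = -346541/9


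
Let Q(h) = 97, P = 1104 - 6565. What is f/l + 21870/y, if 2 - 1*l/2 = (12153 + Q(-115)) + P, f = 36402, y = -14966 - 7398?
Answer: -277739427/75892234 ≈ -3.6597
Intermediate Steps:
y = -22364
P = -5461
l = -13574 (l = 4 - 2*((12153 + 97) - 5461) = 4 - 2*(12250 - 5461) = 4 - 2*6789 = 4 - 13578 = -13574)
f/l + 21870/y = 36402/(-13574) + 21870/(-22364) = 36402*(-1/13574) + 21870*(-1/22364) = -18201/6787 - 10935/11182 = -277739427/75892234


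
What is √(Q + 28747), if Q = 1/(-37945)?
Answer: 3*√4598954717970/37945 ≈ 169.55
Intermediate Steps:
Q = -1/37945 ≈ -2.6354e-5
√(Q + 28747) = √(-1/37945 + 28747) = √(1090804914/37945) = 3*√4598954717970/37945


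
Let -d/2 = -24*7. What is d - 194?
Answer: 142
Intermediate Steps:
d = 336 (d = -(-48)*7 = -2*(-168) = 336)
d - 194 = 336 - 194 = 142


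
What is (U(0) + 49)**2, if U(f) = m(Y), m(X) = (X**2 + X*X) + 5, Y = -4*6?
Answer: 1454436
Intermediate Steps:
Y = -24
m(X) = 5 + 2*X**2 (m(X) = (X**2 + X**2) + 5 = 2*X**2 + 5 = 5 + 2*X**2)
U(f) = 1157 (U(f) = 5 + 2*(-24)**2 = 5 + 2*576 = 5 + 1152 = 1157)
(U(0) + 49)**2 = (1157 + 49)**2 = 1206**2 = 1454436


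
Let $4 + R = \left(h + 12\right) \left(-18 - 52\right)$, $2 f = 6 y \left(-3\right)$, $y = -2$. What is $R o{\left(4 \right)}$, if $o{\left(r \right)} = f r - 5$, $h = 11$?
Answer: $-108138$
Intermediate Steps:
$f = 18$ ($f = \frac{6 \left(-2\right) \left(-3\right)}{2} = \frac{\left(-12\right) \left(-3\right)}{2} = \frac{1}{2} \cdot 36 = 18$)
$o{\left(r \right)} = -5 + 18 r$ ($o{\left(r \right)} = 18 r - 5 = -5 + 18 r$)
$R = -1614$ ($R = -4 + \left(11 + 12\right) \left(-18 - 52\right) = -4 + 23 \left(-70\right) = -4 - 1610 = -1614$)
$R o{\left(4 \right)} = - 1614 \left(-5 + 18 \cdot 4\right) = - 1614 \left(-5 + 72\right) = \left(-1614\right) 67 = -108138$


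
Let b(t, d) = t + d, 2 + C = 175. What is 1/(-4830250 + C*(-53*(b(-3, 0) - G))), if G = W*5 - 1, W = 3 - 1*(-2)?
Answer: -1/4582687 ≈ -2.1821e-7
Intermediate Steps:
C = 173 (C = -2 + 175 = 173)
W = 5 (W = 3 + 2 = 5)
b(t, d) = d + t
G = 24 (G = 5*5 - 1 = 25 - 1 = 24)
1/(-4830250 + C*(-53*(b(-3, 0) - G))) = 1/(-4830250 + 173*(-53*((0 - 3) - 1*24))) = 1/(-4830250 + 173*(-53*(-3 - 24))) = 1/(-4830250 + 173*(-53*(-27))) = 1/(-4830250 + 173*1431) = 1/(-4830250 + 247563) = 1/(-4582687) = -1/4582687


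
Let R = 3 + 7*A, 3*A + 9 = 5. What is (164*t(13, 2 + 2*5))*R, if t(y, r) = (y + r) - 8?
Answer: -52972/3 ≈ -17657.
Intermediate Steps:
A = -4/3 (A = -3 + (1/3)*5 = -3 + 5/3 = -4/3 ≈ -1.3333)
t(y, r) = -8 + r + y (t(y, r) = (r + y) - 8 = -8 + r + y)
R = -19/3 (R = 3 + 7*(-4/3) = 3 - 28/3 = -19/3 ≈ -6.3333)
(164*t(13, 2 + 2*5))*R = (164*(-8 + (2 + 2*5) + 13))*(-19/3) = (164*(-8 + (2 + 10) + 13))*(-19/3) = (164*(-8 + 12 + 13))*(-19/3) = (164*17)*(-19/3) = 2788*(-19/3) = -52972/3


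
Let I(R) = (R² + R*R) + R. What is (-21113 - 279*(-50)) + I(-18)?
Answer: -6533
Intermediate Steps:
I(R) = R + 2*R² (I(R) = (R² + R²) + R = 2*R² + R = R + 2*R²)
(-21113 - 279*(-50)) + I(-18) = (-21113 - 279*(-50)) - 18*(1 + 2*(-18)) = (-21113 + 13950) - 18*(1 - 36) = -7163 - 18*(-35) = -7163 + 630 = -6533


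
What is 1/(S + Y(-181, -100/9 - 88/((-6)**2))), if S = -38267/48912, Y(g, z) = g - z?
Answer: -146736/24684929 ≈ -0.0059444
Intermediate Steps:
S = -38267/48912 (S = -38267*1/48912 = -38267/48912 ≈ -0.78236)
1/(S + Y(-181, -100/9 - 88/((-6)**2))) = 1/(-38267/48912 + (-181 - (-100/9 - 88/((-6)**2)))) = 1/(-38267/48912 + (-181 - (-100*1/9 - 88/36))) = 1/(-38267/48912 + (-181 - (-100/9 - 88*1/36))) = 1/(-38267/48912 + (-181 - (-100/9 - 22/9))) = 1/(-38267/48912 + (-181 - 1*(-122/9))) = 1/(-38267/48912 + (-181 + 122/9)) = 1/(-38267/48912 - 1507/9) = 1/(-24684929/146736) = -146736/24684929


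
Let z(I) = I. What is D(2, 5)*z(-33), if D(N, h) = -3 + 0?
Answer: 99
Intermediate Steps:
D(N, h) = -3
D(2, 5)*z(-33) = -3*(-33) = 99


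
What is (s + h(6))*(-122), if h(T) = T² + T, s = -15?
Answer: -3294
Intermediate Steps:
h(T) = T + T²
(s + h(6))*(-122) = (-15 + 6*(1 + 6))*(-122) = (-15 + 6*7)*(-122) = (-15 + 42)*(-122) = 27*(-122) = -3294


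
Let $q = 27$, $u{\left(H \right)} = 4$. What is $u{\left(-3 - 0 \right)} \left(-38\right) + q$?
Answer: $-125$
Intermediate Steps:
$u{\left(-3 - 0 \right)} \left(-38\right) + q = 4 \left(-38\right) + 27 = -152 + 27 = -125$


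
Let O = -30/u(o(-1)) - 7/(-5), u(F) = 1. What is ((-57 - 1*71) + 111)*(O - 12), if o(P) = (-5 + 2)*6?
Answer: 3451/5 ≈ 690.20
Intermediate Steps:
o(P) = -18 (o(P) = -3*6 = -18)
O = -143/5 (O = -30/1 - 7/(-5) = -30*1 - 7*(-⅕) = -30 + 7/5 = -143/5 ≈ -28.600)
((-57 - 1*71) + 111)*(O - 12) = ((-57 - 1*71) + 111)*(-143/5 - 12) = ((-57 - 71) + 111)*(-203/5) = (-128 + 111)*(-203/5) = -17*(-203/5) = 3451/5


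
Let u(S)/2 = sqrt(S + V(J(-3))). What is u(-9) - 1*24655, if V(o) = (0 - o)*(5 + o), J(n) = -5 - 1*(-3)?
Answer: -24655 + 2*I*sqrt(3) ≈ -24655.0 + 3.4641*I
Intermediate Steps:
J(n) = -2 (J(n) = -5 + 3 = -2)
V(o) = -o*(5 + o) (V(o) = (-o)*(5 + o) = -o*(5 + o))
u(S) = 2*sqrt(6 + S) (u(S) = 2*sqrt(S - 1*(-2)*(5 - 2)) = 2*sqrt(S - 1*(-2)*3) = 2*sqrt(S + 6) = 2*sqrt(6 + S))
u(-9) - 1*24655 = 2*sqrt(6 - 9) - 1*24655 = 2*sqrt(-3) - 24655 = 2*(I*sqrt(3)) - 24655 = 2*I*sqrt(3) - 24655 = -24655 + 2*I*sqrt(3)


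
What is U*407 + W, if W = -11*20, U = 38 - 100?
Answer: -25454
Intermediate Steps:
U = -62
W = -220
U*407 + W = -62*407 - 220 = -25234 - 220 = -25454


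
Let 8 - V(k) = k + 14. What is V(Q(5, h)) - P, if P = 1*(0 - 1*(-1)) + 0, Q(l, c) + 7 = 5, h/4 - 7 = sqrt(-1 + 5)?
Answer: -5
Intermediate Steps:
h = 36 (h = 28 + 4*sqrt(-1 + 5) = 28 + 4*sqrt(4) = 28 + 4*2 = 28 + 8 = 36)
Q(l, c) = -2 (Q(l, c) = -7 + 5 = -2)
V(k) = -6 - k (V(k) = 8 - (k + 14) = 8 - (14 + k) = 8 + (-14 - k) = -6 - k)
P = 1 (P = 1*(0 + 1) + 0 = 1*1 + 0 = 1 + 0 = 1)
V(Q(5, h)) - P = (-6 - 1*(-2)) - 1*1 = (-6 + 2) - 1 = -4 - 1 = -5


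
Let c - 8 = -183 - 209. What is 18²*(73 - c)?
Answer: 148068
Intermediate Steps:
c = -384 (c = 8 + (-183 - 209) = 8 - 392 = -384)
18²*(73 - c) = 18²*(73 - 1*(-384)) = 324*(73 + 384) = 324*457 = 148068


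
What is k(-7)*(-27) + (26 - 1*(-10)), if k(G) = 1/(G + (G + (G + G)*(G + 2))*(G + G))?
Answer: 32031/889 ≈ 36.030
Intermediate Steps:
k(G) = 1/(G + 2*G*(G + 2*G*(2 + G))) (k(G) = 1/(G + (G + (2*G)*(2 + G))*(2*G)) = 1/(G + (G + 2*G*(2 + G))*(2*G)) = 1/(G + 2*G*(G + 2*G*(2 + G))))
k(-7)*(-27) + (26 - 1*(-10)) = (1/((-7)*(1 + 4*(-7)² + 10*(-7))))*(-27) + (26 - 1*(-10)) = -1/(7*(1 + 4*49 - 70))*(-27) + (26 + 10) = -1/(7*(1 + 196 - 70))*(-27) + 36 = -⅐/127*(-27) + 36 = -⅐*1/127*(-27) + 36 = -1/889*(-27) + 36 = 27/889 + 36 = 32031/889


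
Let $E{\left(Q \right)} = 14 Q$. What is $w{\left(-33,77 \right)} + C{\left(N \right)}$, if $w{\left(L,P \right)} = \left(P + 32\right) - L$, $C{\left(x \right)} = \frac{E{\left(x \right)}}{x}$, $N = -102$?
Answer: $156$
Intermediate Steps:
$C{\left(x \right)} = 14$ ($C{\left(x \right)} = \frac{14 x}{x} = 14$)
$w{\left(L,P \right)} = 32 + P - L$ ($w{\left(L,P \right)} = \left(32 + P\right) - L = 32 + P - L$)
$w{\left(-33,77 \right)} + C{\left(N \right)} = \left(32 + 77 - -33\right) + 14 = \left(32 + 77 + 33\right) + 14 = 142 + 14 = 156$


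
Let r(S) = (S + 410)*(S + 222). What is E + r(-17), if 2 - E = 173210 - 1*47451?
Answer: -45192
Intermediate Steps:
r(S) = (222 + S)*(410 + S) (r(S) = (410 + S)*(222 + S) = (222 + S)*(410 + S))
E = -125757 (E = 2 - (173210 - 1*47451) = 2 - (173210 - 47451) = 2 - 1*125759 = 2 - 125759 = -125757)
E + r(-17) = -125757 + (91020 + (-17)² + 632*(-17)) = -125757 + (91020 + 289 - 10744) = -125757 + 80565 = -45192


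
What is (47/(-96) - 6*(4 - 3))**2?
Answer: 388129/9216 ≈ 42.115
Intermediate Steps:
(47/(-96) - 6*(4 - 3))**2 = (47*(-1/96) - 6*1)**2 = (-47/96 - 6)**2 = (-623/96)**2 = 388129/9216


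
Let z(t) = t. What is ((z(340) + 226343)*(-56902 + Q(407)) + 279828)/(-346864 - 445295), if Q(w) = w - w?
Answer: 4299478746/264053 ≈ 16283.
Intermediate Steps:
Q(w) = 0
((z(340) + 226343)*(-56902 + Q(407)) + 279828)/(-346864 - 445295) = ((340 + 226343)*(-56902 + 0) + 279828)/(-346864 - 445295) = (226683*(-56902) + 279828)/(-792159) = (-12898716066 + 279828)*(-1/792159) = -12898436238*(-1/792159) = 4299478746/264053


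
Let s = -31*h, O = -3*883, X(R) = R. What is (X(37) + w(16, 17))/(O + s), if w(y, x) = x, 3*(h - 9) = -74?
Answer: -81/3245 ≈ -0.024961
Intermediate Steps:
h = -47/3 (h = 9 + (1/3)*(-74) = 9 - 74/3 = -47/3 ≈ -15.667)
O = -2649
s = 1457/3 (s = -31*(-47/3) = 1457/3 ≈ 485.67)
(X(37) + w(16, 17))/(O + s) = (37 + 17)/(-2649 + 1457/3) = 54/(-6490/3) = 54*(-3/6490) = -81/3245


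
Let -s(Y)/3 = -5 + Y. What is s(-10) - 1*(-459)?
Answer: 504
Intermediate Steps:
s(Y) = 15 - 3*Y (s(Y) = -3*(-5 + Y) = 15 - 3*Y)
s(-10) - 1*(-459) = (15 - 3*(-10)) - 1*(-459) = (15 + 30) + 459 = 45 + 459 = 504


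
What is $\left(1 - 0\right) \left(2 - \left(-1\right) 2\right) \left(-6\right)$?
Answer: $-24$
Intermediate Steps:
$\left(1 - 0\right) \left(2 - \left(-1\right) 2\right) \left(-6\right) = \left(1 + 0\right) \left(2 - -2\right) \left(-6\right) = 1 \left(2 + 2\right) \left(-6\right) = 1 \cdot 4 \left(-6\right) = 4 \left(-6\right) = -24$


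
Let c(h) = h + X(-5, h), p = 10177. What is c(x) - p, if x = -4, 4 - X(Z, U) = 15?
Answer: -10192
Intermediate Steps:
X(Z, U) = -11 (X(Z, U) = 4 - 1*15 = 4 - 15 = -11)
c(h) = -11 + h (c(h) = h - 11 = -11 + h)
c(x) - p = (-11 - 4) - 1*10177 = -15 - 10177 = -10192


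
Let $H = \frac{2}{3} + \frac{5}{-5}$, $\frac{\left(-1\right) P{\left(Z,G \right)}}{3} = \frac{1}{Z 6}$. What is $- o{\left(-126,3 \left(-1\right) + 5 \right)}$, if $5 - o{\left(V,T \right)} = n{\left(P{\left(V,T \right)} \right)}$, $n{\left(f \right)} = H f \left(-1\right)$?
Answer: $- \frac{3779}{756} \approx -4.9987$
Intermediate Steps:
$P{\left(Z,G \right)} = - \frac{1}{2 Z}$ ($P{\left(Z,G \right)} = - \frac{3}{Z 6} = - \frac{3}{6 Z} = - 3 \frac{1}{6 Z} = - \frac{1}{2 Z}$)
$H = - \frac{1}{3}$ ($H = 2 \cdot \frac{1}{3} + 5 \left(- \frac{1}{5}\right) = \frac{2}{3} - 1 = - \frac{1}{3} \approx -0.33333$)
$n{\left(f \right)} = \frac{f}{3}$ ($n{\left(f \right)} = - \frac{f}{3} \left(-1\right) = \frac{f}{3}$)
$o{\left(V,T \right)} = 5 + \frac{1}{6 V}$ ($o{\left(V,T \right)} = 5 - \frac{\left(- \frac{1}{2}\right) \frac{1}{V}}{3} = 5 - - \frac{1}{6 V} = 5 + \frac{1}{6 V}$)
$- o{\left(-126,3 \left(-1\right) + 5 \right)} = - (5 + \frac{1}{6 \left(-126\right)}) = - (5 + \frac{1}{6} \left(- \frac{1}{126}\right)) = - (5 - \frac{1}{756}) = \left(-1\right) \frac{3779}{756} = - \frac{3779}{756}$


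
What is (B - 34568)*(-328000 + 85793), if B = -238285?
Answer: 66086906571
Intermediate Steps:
(B - 34568)*(-328000 + 85793) = (-238285 - 34568)*(-328000 + 85793) = -272853*(-242207) = 66086906571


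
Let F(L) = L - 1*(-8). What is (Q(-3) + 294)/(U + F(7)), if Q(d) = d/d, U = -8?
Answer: 295/7 ≈ 42.143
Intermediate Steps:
Q(d) = 1
F(L) = 8 + L (F(L) = L + 8 = 8 + L)
(Q(-3) + 294)/(U + F(7)) = (1 + 294)/(-8 + (8 + 7)) = 295/(-8 + 15) = 295/7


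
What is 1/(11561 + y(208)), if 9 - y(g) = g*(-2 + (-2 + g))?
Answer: -1/30862 ≈ -3.2402e-5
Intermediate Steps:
y(g) = 9 - g*(-4 + g) (y(g) = 9 - g*(-2 + (-2 + g)) = 9 - g*(-4 + g))
1/(11561 + y(208)) = 1/(11561 + (9 - 1*208² + 4*208)) = 1/(11561 + (9 - 1*43264 + 832)) = 1/(11561 + (9 - 43264 + 832)) = 1/(11561 - 42423) = 1/(-30862) = -1/30862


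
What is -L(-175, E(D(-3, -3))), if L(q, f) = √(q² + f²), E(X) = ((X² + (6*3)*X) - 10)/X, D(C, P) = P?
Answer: -5*√11146/3 ≈ -175.96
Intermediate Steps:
E(X) = (-10 + X² + 18*X)/X (E(X) = ((X² + 18*X) - 10)/X = (-10 + X² + 18*X)/X)
L(q, f) = √(f² + q²)
-L(-175, E(D(-3, -3))) = -√((18 - 3 - 10/(-3))² + (-175)²) = -√((18 - 3 - 10*(-⅓))² + 30625) = -√((18 - 3 + 10/3)² + 30625) = -√((55/3)² + 30625) = -√(3025/9 + 30625) = -√(278650/9) = -5*√11146/3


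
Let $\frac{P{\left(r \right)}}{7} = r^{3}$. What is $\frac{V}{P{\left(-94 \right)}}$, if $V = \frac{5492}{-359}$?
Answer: $\frac{1373}{521814398} \approx 2.6312 \cdot 10^{-6}$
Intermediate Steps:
$P{\left(r \right)} = 7 r^{3}$
$V = - \frac{5492}{359}$ ($V = 5492 \left(- \frac{1}{359}\right) = - \frac{5492}{359} \approx -15.298$)
$\frac{V}{P{\left(-94 \right)}} = - \frac{5492}{359 \cdot 7 \left(-94\right)^{3}} = - \frac{5492}{359 \cdot 7 \left(-830584\right)} = - \frac{5492}{359 \left(-5814088\right)} = \left(- \frac{5492}{359}\right) \left(- \frac{1}{5814088}\right) = \frac{1373}{521814398}$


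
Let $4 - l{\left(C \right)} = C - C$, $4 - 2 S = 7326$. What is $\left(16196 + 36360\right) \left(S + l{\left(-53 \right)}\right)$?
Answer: $-192197292$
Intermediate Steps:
$S = -3661$ ($S = 2 - 3663 = -3661$)
$l{\left(C \right)} = 4$ ($l{\left(C \right)} = 4 - \left(C - C\right) = 4 - 0 = 4 + 0 = 4$)
$\left(16196 + 36360\right) \left(S + l{\left(-53 \right)}\right) = \left(16196 + 36360\right) \left(-3661 + 4\right) = 52556 \left(-3657\right) = -192197292$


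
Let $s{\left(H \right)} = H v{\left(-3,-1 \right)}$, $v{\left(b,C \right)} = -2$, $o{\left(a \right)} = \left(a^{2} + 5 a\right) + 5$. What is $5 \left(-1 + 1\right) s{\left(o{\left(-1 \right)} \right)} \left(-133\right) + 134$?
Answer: $134$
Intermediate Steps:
$o{\left(a \right)} = 5 + a^{2} + 5 a$
$s{\left(H \right)} = - 2 H$ ($s{\left(H \right)} = H \left(-2\right) = - 2 H$)
$5 \left(-1 + 1\right) s{\left(o{\left(-1 \right)} \right)} \left(-133\right) + 134 = 5 \left(-1 + 1\right) \left(- 2 \left(5 + \left(-1\right)^{2} + 5 \left(-1\right)\right)\right) \left(-133\right) + 134 = 5 \cdot 0 \left(- 2 \left(5 + 1 - 5\right)\right) \left(-133\right) + 134 = 0 \left(\left(-2\right) 1\right) \left(-133\right) + 134 = 0 \left(-2\right) \left(-133\right) + 134 = 0 \left(-133\right) + 134 = 0 + 134 = 134$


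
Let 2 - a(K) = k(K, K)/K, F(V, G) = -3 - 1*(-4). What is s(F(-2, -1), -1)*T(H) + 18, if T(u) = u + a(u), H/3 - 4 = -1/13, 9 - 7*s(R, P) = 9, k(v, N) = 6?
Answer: 18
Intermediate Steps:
F(V, G) = 1 (F(V, G) = -3 + 4 = 1)
s(R, P) = 0 (s(R, P) = 9/7 - ⅐*9 = 9/7 - 9/7 = 0)
H = 153/13 (H = 12 + 3*(-1/13) = 12 - 3/13 = 153/13 ≈ 11.769)
a(K) = 2 - 6/K
T(u) = 2 + u - 6/u (T(u) = u + (2 - 6/u) = 2 + u - 6/u)
s(F(-2, -1), -1)*T(H) + 18 = 0*(2 + 153/13 - 6/153/13) + 18 = 0*(2 + 153/13 - 6*13/153) + 18 = 0*(2 + 153/13 - 26/51) + 18 = 0*(8791/663) + 18 = 0 + 18 = 18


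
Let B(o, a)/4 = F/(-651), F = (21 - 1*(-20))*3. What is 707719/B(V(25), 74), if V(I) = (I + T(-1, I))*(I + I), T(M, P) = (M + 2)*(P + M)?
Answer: -153575023/164 ≈ -9.3643e+5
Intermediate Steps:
F = 123 (F = (21 + 20)*3 = 41*3 = 123)
T(M, P) = (2 + M)*(M + P)
V(I) = 2*I*(-1 + 2*I) (V(I) = (I + ((-1)² + 2*(-1) + 2*I - I))*(I + I) = (I + (1 - 2 + 2*I - I))*(2*I) = (I + (-1 + I))*(2*I) = (-1 + 2*I)*(2*I) = 2*I*(-1 + 2*I))
B(o, a) = -164/217 (B(o, a) = 4*(123/(-651)) = 4*(123*(-1/651)) = 4*(-41/217) = -164/217)
707719/B(V(25), 74) = 707719/(-164/217) = 707719*(-217/164) = -153575023/164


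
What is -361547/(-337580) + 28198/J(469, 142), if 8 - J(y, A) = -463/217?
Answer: 2066435584133/742338420 ≈ 2783.7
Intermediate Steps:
J(y, A) = 2199/217 (J(y, A) = 8 - (-463)/217 = 8 - 1*(-463/217) = 8 + 463/217 = 2199/217)
-361547/(-337580) + 28198/J(469, 142) = -361547/(-337580) + 28198/(2199/217) = -361547*(-1/337580) + 28198*(217/2199) = 361547/337580 + 6118966/2199 = 2066435584133/742338420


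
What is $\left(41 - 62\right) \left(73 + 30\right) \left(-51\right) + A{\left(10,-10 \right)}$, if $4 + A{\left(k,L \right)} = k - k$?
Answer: $110309$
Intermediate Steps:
$A{\left(k,L \right)} = -4$ ($A{\left(k,L \right)} = -4 + \left(k - k\right) = -4 + 0 = -4$)
$\left(41 - 62\right) \left(73 + 30\right) \left(-51\right) + A{\left(10,-10 \right)} = \left(41 - 62\right) \left(73 + 30\right) \left(-51\right) - 4 = \left(-21\right) 103 \left(-51\right) - 4 = \left(-2163\right) \left(-51\right) - 4 = 110313 - 4 = 110309$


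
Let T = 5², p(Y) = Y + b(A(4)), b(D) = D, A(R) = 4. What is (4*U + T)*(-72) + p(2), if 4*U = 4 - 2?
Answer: -1938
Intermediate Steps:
U = ½ (U = (4 - 2)/4 = (¼)*2 = ½ ≈ 0.50000)
p(Y) = 4 + Y (p(Y) = Y + 4 = 4 + Y)
T = 25
(4*U + T)*(-72) + p(2) = (4*(½) + 25)*(-72) + (4 + 2) = (2 + 25)*(-72) + 6 = 27*(-72) + 6 = -1944 + 6 = -1938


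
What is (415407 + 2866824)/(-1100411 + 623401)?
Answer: -3282231/477010 ≈ -6.8808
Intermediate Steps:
(415407 + 2866824)/(-1100411 + 623401) = 3282231/(-477010) = 3282231*(-1/477010) = -3282231/477010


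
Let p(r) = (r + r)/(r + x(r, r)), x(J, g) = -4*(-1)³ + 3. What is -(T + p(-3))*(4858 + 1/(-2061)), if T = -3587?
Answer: 71858542649/4122 ≈ 1.7433e+7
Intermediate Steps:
x(J, g) = 7 (x(J, g) = -4*(-1) + 3 = 4 + 3 = 7)
p(r) = 2*r/(7 + r) (p(r) = (r + r)/(r + 7) = (2*r)/(7 + r) = 2*r/(7 + r))
-(T + p(-3))*(4858 + 1/(-2061)) = -(-3587 + 2*(-3)/(7 - 3))*(4858 + 1/(-2061)) = -(-3587 + 2*(-3)/4)*(4858 - 1/2061) = -(-3587 + 2*(-3)*(¼))*10012337/2061 = -(-3587 - 3/2)*10012337/2061 = -(-7177)*10012337/(2*2061) = -1*(-71858542649/4122) = 71858542649/4122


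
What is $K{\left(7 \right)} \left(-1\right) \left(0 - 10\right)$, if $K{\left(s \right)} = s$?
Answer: $70$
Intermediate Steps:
$K{\left(7 \right)} \left(-1\right) \left(0 - 10\right) = 7 \left(-1\right) \left(0 - 10\right) = - 7 \left(0 - 10\right) = \left(-7\right) \left(-10\right) = 70$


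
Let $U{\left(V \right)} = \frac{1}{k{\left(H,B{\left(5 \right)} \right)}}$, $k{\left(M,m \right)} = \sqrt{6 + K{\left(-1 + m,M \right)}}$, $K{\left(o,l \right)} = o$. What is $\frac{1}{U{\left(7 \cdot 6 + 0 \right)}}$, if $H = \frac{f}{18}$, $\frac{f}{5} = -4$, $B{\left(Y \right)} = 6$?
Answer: $\sqrt{11} \approx 3.3166$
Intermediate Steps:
$f = -20$ ($f = 5 \left(-4\right) = -20$)
$H = - \frac{10}{9}$ ($H = - \frac{20}{18} = \left(-20\right) \frac{1}{18} = - \frac{10}{9} \approx -1.1111$)
$k{\left(M,m \right)} = \sqrt{5 + m}$ ($k{\left(M,m \right)} = \sqrt{6 + \left(-1 + m\right)} = \sqrt{5 + m}$)
$U{\left(V \right)} = \frac{\sqrt{11}}{11}$ ($U{\left(V \right)} = \frac{1}{\sqrt{5 + 6}} = \frac{1}{\sqrt{11}} = \frac{\sqrt{11}}{11}$)
$\frac{1}{U{\left(7 \cdot 6 + 0 \right)}} = \frac{1}{\frac{1}{11} \sqrt{11}} = \sqrt{11}$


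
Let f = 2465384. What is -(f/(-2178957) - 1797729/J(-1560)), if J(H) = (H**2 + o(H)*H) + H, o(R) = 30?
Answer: 296900203661/157495011960 ≈ 1.8851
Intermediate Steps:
J(H) = H**2 + 31*H (J(H) = (H**2 + 30*H) + H = H**2 + 31*H)
-(f/(-2178957) - 1797729/J(-1560)) = -(2465384/(-2178957) - 1797729*(-1/(1560*(31 - 1560)))) = -(2465384*(-1/2178957) - 1797729/((-1560*(-1529)))) = -(-2465384/2178957 - 1797729/2385240) = -(-2465384/2178957 - 1797729*1/2385240) = -(-2465384/2178957 - 599243/795080) = -1*(-296900203661/157495011960) = 296900203661/157495011960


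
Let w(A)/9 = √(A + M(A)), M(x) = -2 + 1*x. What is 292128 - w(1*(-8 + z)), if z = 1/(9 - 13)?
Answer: 292128 - 9*I*√74/2 ≈ 2.9213e+5 - 38.71*I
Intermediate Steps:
M(x) = -2 + x
z = -¼ (z = 1/(-4) = -¼ ≈ -0.25000)
w(A) = 9*√(-2 + 2*A) (w(A) = 9*√(A + (-2 + A)) = 9*√(-2 + 2*A))
292128 - w(1*(-8 + z)) = 292128 - 9*√(-2 + 2*(1*(-8 - ¼))) = 292128 - 9*√(-2 + 2*(1*(-33/4))) = 292128 - 9*√(-2 + 2*(-33/4)) = 292128 - 9*√(-2 - 33/2) = 292128 - 9*√(-37/2) = 292128 - 9*I*√74/2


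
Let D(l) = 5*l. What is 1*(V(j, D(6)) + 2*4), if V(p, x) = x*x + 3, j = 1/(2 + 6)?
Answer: 911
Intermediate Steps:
j = ⅛ (j = 1/8 = ⅛ ≈ 0.12500)
V(p, x) = 3 + x² (V(p, x) = x² + 3 = 3 + x²)
1*(V(j, D(6)) + 2*4) = 1*((3 + (5*6)²) + 2*4) = 1*((3 + 30²) + 8) = 1*((3 + 900) + 8) = 1*(903 + 8) = 1*911 = 911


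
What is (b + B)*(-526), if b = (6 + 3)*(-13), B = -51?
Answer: 88368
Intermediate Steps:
b = -117 (b = 9*(-13) = -117)
(b + B)*(-526) = (-117 - 51)*(-526) = -168*(-526) = 88368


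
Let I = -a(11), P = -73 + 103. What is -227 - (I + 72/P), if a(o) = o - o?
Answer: -1147/5 ≈ -229.40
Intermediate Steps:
a(o) = 0
P = 30
I = 0 (I = -1*0 = 0)
-227 - (I + 72/P) = -227 - (0 + 72/30) = -227 - (0 + 72*(1/30)) = -227 - (0 + 12/5) = -227 - 1*12/5 = -227 - 12/5 = -1147/5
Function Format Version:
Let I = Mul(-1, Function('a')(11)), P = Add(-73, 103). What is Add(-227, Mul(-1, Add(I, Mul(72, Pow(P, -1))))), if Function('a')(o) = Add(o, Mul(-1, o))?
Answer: Rational(-1147, 5) ≈ -229.40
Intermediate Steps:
Function('a')(o) = 0
P = 30
I = 0 (I = Mul(-1, 0) = 0)
Add(-227, Mul(-1, Add(I, Mul(72, Pow(P, -1))))) = Add(-227, Mul(-1, Add(0, Mul(72, Pow(30, -1))))) = Add(-227, Mul(-1, Add(0, Mul(72, Rational(1, 30))))) = Add(-227, Mul(-1, Add(0, Rational(12, 5)))) = Add(-227, Mul(-1, Rational(12, 5))) = Add(-227, Rational(-12, 5)) = Rational(-1147, 5)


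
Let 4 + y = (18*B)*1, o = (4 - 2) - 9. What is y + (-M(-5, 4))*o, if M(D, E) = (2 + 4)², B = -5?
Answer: 158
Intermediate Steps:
o = -7 (o = 2 - 9 = -7)
M(D, E) = 36 (M(D, E) = 6² = 36)
y = -94 (y = -4 + (18*(-5))*1 = -4 - 90*1 = -4 - 90 = -94)
y + (-M(-5, 4))*o = -94 - 1*36*(-7) = -94 - 36*(-7) = -94 + 252 = 158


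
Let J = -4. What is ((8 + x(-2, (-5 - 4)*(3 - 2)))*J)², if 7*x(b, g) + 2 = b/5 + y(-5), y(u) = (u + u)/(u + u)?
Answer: 24336/25 ≈ 973.44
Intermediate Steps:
y(u) = 1 (y(u) = (2*u)/((2*u)) = (2*u)*(1/(2*u)) = 1)
x(b, g) = -⅐ + b/35 (x(b, g) = -2/7 + (b/5 + 1)/7 = -2/7 + (1 + b/5)/7 = -2/7 + (⅐ + b/35) = -⅐ + b/35)
((8 + x(-2, (-5 - 4)*(3 - 2)))*J)² = ((8 + (-⅐ + (1/35)*(-2)))*(-4))² = ((8 + (-⅐ - 2/35))*(-4))² = ((8 - ⅕)*(-4))² = ((39/5)*(-4))² = (-156/5)² = 24336/25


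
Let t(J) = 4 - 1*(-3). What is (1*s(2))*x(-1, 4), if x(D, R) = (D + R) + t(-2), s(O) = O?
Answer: 20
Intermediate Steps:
t(J) = 7 (t(J) = 4 + 3 = 7)
x(D, R) = 7 + D + R (x(D, R) = (D + R) + 7 = 7 + D + R)
(1*s(2))*x(-1, 4) = (1*2)*(7 - 1 + 4) = 2*10 = 20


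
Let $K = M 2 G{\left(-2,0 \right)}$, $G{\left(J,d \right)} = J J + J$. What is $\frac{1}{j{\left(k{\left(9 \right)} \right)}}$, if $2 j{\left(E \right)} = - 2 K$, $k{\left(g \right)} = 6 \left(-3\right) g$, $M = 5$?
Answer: $- \frac{1}{20} \approx -0.05$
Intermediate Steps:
$G{\left(J,d \right)} = J + J^{2}$ ($G{\left(J,d \right)} = J^{2} + J = J + J^{2}$)
$k{\left(g \right)} = - 18 g$
$K = 20$ ($K = 5 \cdot 2 \left(- 2 \left(1 - 2\right)\right) = 10 \left(\left(-2\right) \left(-1\right)\right) = 10 \cdot 2 = 20$)
$j{\left(E \right)} = -20$ ($j{\left(E \right)} = \frac{\left(-2\right) 20}{2} = \frac{1}{2} \left(-40\right) = -20$)
$\frac{1}{j{\left(k{\left(9 \right)} \right)}} = \frac{1}{-20} = - \frac{1}{20}$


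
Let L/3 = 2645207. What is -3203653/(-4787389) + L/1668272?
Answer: 43335469281185/7986667021808 ≈ 5.4260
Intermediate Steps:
L = 7935621 (L = 3*2645207 = 7935621)
-3203653/(-4787389) + L/1668272 = -3203653/(-4787389) + 7935621/1668272 = -3203653*(-1/4787389) + 7935621*(1/1668272) = 3203653/4787389 + 7935621/1668272 = 43335469281185/7986667021808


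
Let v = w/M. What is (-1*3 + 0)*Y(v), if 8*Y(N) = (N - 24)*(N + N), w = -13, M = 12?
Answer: -3913/192 ≈ -20.380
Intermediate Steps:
v = -13/12 ≈ -1.0833
Y(N) = N*(-24 + N)/4 (Y(N) = ((N - 24)*(N + N))/8 = ((-24 + N)*(2*N))/8 = (2*N*(-24 + N))/8 = N*(-24 + N)/4)
(-1*3 + 0)*Y(v) = (-1*3 + 0)*((¼)*(-13/12)*(-24 - 13/12)) = (-3 + 0)*((¼)*(-13/12)*(-301/12)) = -3*3913/576 = -3913/192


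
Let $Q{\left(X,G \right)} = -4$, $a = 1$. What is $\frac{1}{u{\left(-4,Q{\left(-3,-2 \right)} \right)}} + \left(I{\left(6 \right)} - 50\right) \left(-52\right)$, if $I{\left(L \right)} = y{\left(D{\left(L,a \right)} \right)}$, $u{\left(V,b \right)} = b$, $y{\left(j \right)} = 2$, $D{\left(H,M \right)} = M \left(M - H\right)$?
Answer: $\frac{9983}{4} \approx 2495.8$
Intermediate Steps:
$I{\left(L \right)} = 2$
$\frac{1}{u{\left(-4,Q{\left(-3,-2 \right)} \right)}} + \left(I{\left(6 \right)} - 50\right) \left(-52\right) = \frac{1}{-4} + \left(2 - 50\right) \left(-52\right) = - \frac{1}{4} + \left(2 - 50\right) \left(-52\right) = - \frac{1}{4} - -2496 = - \frac{1}{4} + 2496 = \frac{9983}{4}$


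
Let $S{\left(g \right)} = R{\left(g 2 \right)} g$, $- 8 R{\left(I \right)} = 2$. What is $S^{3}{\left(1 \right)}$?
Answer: $- \frac{1}{64} \approx -0.015625$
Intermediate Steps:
$R{\left(I \right)} = - \frac{1}{4}$ ($R{\left(I \right)} = \left(- \frac{1}{8}\right) 2 = - \frac{1}{4}$)
$S{\left(g \right)} = - \frac{g}{4}$
$S^{3}{\left(1 \right)} = \left(\left(- \frac{1}{4}\right) 1\right)^{3} = \left(- \frac{1}{4}\right)^{3} = - \frac{1}{64}$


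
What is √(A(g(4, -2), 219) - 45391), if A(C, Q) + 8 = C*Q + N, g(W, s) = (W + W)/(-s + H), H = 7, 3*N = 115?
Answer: I*√45166 ≈ 212.52*I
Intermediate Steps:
N = 115/3 (N = (⅓)*115 = 115/3 ≈ 38.333)
g(W, s) = 2*W/(7 - s) (g(W, s) = (W + W)/(-s + 7) = (2*W)/(7 - s) = 2*W/(7 - s))
A(C, Q) = 91/3 + C*Q (A(C, Q) = -8 + (C*Q + 115/3) = -8 + (115/3 + C*Q) = 91/3 + C*Q)
√(A(g(4, -2), 219) - 45391) = √((91/3 - 2*4/(-7 - 2)*219) - 45391) = √((91/3 - 2*4/(-9)*219) - 45391) = √((91/3 - 2*4*(-⅑)*219) - 45391) = √((91/3 + (8/9)*219) - 45391) = √((91/3 + 584/3) - 45391) = √(225 - 45391) = √(-45166) = I*√45166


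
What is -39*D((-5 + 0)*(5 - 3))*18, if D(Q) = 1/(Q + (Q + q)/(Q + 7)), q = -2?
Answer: 117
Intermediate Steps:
D(Q) = 1/(Q + (-2 + Q)/(7 + Q)) (D(Q) = 1/(Q + (Q - 2)/(Q + 7)) = 1/(Q + (-2 + Q)/(7 + Q)))
-39*D((-5 + 0)*(5 - 3))*18 = -39*(7 + (-5 + 0)*(5 - 3))/(-2 + ((-5 + 0)*(5 - 3))² + 8*((-5 + 0)*(5 - 3)))*18 = -39*(7 - 5*2)/(-2 + (-5*2)² + 8*(-5*2))*18 = -39*(7 - 10)/(-2 + (-10)² + 8*(-10))*18 = -39*(-3)/(-2 + 100 - 80)*18 = -39*(-3)/18*18 = -13*(-3)/6*18 = -39*(-⅙)*18 = (13/2)*18 = 117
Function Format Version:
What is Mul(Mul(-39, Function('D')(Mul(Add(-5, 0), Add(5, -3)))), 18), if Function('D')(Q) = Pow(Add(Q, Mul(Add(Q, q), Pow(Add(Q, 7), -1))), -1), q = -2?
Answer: 117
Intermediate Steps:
Function('D')(Q) = Pow(Add(Q, Mul(Pow(Add(7, Q), -1), Add(-2, Q))), -1) (Function('D')(Q) = Pow(Add(Q, Mul(Add(Q, -2), Pow(Add(Q, 7), -1))), -1) = Pow(Add(Q, Mul(Add(-2, Q), Pow(Add(7, Q), -1))), -1) = Pow(Add(Q, Mul(Pow(Add(7, Q), -1), Add(-2, Q))), -1))
Mul(Mul(-39, Function('D')(Mul(Add(-5, 0), Add(5, -3)))), 18) = Mul(Mul(-39, Mul(Pow(Add(-2, Pow(Mul(Add(-5, 0), Add(5, -3)), 2), Mul(8, Mul(Add(-5, 0), Add(5, -3)))), -1), Add(7, Mul(Add(-5, 0), Add(5, -3))))), 18) = Mul(Mul(-39, Mul(Pow(Add(-2, Pow(Mul(-5, 2), 2), Mul(8, Mul(-5, 2))), -1), Add(7, Mul(-5, 2)))), 18) = Mul(Mul(-39, Mul(Pow(Add(-2, Pow(-10, 2), Mul(8, -10)), -1), Add(7, -10))), 18) = Mul(Mul(-39, Mul(Pow(Add(-2, 100, -80), -1), -3)), 18) = Mul(Mul(-39, Mul(Pow(18, -1), -3)), 18) = Mul(Mul(-39, Mul(Rational(1, 18), -3)), 18) = Mul(Mul(-39, Rational(-1, 6)), 18) = Mul(Rational(13, 2), 18) = 117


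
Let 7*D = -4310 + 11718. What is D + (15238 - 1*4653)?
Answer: 81503/7 ≈ 11643.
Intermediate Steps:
D = 7408/7 (D = (-4310 + 11718)/7 = (1/7)*7408 = 7408/7 ≈ 1058.3)
D + (15238 - 1*4653) = 7408/7 + (15238 - 1*4653) = 7408/7 + (15238 - 4653) = 7408/7 + 10585 = 81503/7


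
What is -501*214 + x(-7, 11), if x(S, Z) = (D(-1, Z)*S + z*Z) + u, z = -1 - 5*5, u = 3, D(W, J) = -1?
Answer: -107490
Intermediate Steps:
z = -26 (z = -1 - 25 = -26)
x(S, Z) = 3 - S - 26*Z (x(S, Z) = (-S - 26*Z) + 3 = 3 - S - 26*Z)
-501*214 + x(-7, 11) = -501*214 + (3 - 1*(-7) - 26*11) = -107214 + (3 + 7 - 286) = -107214 - 276 = -107490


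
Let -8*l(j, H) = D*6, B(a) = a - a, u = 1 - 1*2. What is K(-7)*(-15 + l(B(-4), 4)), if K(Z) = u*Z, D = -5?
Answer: -315/4 ≈ -78.750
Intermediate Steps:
u = -1 (u = 1 - 2 = -1)
B(a) = 0
l(j, H) = 15/4 (l(j, H) = -(-5)*6/8 = -1/8*(-30) = 15/4)
K(Z) = -Z
K(-7)*(-15 + l(B(-4), 4)) = (-1*(-7))*(-15 + 15/4) = 7*(-45/4) = -315/4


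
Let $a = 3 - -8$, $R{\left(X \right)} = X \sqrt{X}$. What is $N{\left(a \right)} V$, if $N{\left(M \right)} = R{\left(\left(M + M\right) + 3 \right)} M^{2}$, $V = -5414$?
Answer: $-81886750$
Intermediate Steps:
$R{\left(X \right)} = X^{\frac{3}{2}}$
$a = 11$ ($a = 3 + 8 = 11$)
$N{\left(M \right)} = M^{2} \left(3 + 2 M\right)^{\frac{3}{2}}$ ($N{\left(M \right)} = \left(\left(M + M\right) + 3\right)^{\frac{3}{2}} M^{2} = \left(2 M + 3\right)^{\frac{3}{2}} M^{2} = \left(3 + 2 M\right)^{\frac{3}{2}} M^{2} = M^{2} \left(3 + 2 M\right)^{\frac{3}{2}}$)
$N{\left(a \right)} V = 11^{2} \left(3 + 2 \cdot 11\right)^{\frac{3}{2}} \left(-5414\right) = 121 \left(3 + 22\right)^{\frac{3}{2}} \left(-5414\right) = 121 \cdot 25^{\frac{3}{2}} \left(-5414\right) = 121 \cdot 125 \left(-5414\right) = 15125 \left(-5414\right) = -81886750$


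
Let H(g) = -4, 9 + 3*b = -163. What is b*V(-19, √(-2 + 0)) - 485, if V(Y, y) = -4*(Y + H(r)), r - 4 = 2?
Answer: -17279/3 ≈ -5759.7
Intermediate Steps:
r = 6 (r = 4 + 2 = 6)
b = -172/3 (b = -3 + (⅓)*(-163) = -3 - 163/3 = -172/3 ≈ -57.333)
V(Y, y) = 16 - 4*Y (V(Y, y) = -4*(Y - 4) = -4*(-4 + Y) = 16 - 4*Y)
b*V(-19, √(-2 + 0)) - 485 = -172*(16 - 4*(-19))/3 - 485 = -172*(16 + 76)/3 - 485 = -172/3*92 - 485 = -15824/3 - 485 = -17279/3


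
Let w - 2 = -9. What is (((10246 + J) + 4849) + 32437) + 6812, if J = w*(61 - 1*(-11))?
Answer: 53840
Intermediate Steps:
w = -7 (w = 2 - 9 = -7)
J = -504 (J = -7*(61 - 1*(-11)) = -7*(61 + 11) = -7*72 = -504)
(((10246 + J) + 4849) + 32437) + 6812 = (((10246 - 504) + 4849) + 32437) + 6812 = ((9742 + 4849) + 32437) + 6812 = (14591 + 32437) + 6812 = 47028 + 6812 = 53840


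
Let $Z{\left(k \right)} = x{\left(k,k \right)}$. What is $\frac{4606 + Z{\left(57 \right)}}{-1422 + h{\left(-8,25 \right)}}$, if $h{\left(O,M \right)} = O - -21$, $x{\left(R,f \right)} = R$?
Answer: $- \frac{4663}{1409} \approx -3.3094$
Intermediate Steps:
$h{\left(O,M \right)} = 21 + O$ ($h{\left(O,M \right)} = O + 21 = 21 + O$)
$Z{\left(k \right)} = k$
$\frac{4606 + Z{\left(57 \right)}}{-1422 + h{\left(-8,25 \right)}} = \frac{4606 + 57}{-1422 + \left(21 - 8\right)} = \frac{4663}{-1422 + 13} = \frac{4663}{-1409} = 4663 \left(- \frac{1}{1409}\right) = - \frac{4663}{1409}$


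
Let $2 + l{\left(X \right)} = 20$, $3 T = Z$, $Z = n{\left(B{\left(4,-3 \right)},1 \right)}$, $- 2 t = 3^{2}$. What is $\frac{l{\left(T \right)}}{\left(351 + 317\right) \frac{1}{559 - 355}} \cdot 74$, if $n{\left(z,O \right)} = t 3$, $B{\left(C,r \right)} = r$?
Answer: $\frac{67932}{167} \approx 406.78$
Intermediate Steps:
$t = - \frac{9}{2}$ ($t = - \frac{3^{2}}{2} = \left(- \frac{1}{2}\right) 9 = - \frac{9}{2} \approx -4.5$)
$n{\left(z,O \right)} = - \frac{27}{2}$ ($n{\left(z,O \right)} = \left(- \frac{9}{2}\right) 3 = - \frac{27}{2}$)
$Z = - \frac{27}{2} \approx -13.5$
$T = - \frac{9}{2}$ ($T = \frac{1}{3} \left(- \frac{27}{2}\right) = - \frac{9}{2} \approx -4.5$)
$l{\left(X \right)} = 18$ ($l{\left(X \right)} = -2 + 20 = 18$)
$\frac{l{\left(T \right)}}{\left(351 + 317\right) \frac{1}{559 - 355}} \cdot 74 = \frac{18}{\left(351 + 317\right) \frac{1}{559 - 355}} \cdot 74 = \frac{18}{668 \cdot \frac{1}{204}} \cdot 74 = \frac{18}{\frac{167}{51}} \cdot 74 = 18 \cdot \frac{51}{167} \cdot 74 = \frac{918}{167} \cdot 74 = \frac{67932}{167}$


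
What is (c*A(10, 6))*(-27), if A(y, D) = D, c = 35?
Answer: -5670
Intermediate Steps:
(c*A(10, 6))*(-27) = (35*6)*(-27) = 210*(-27) = -5670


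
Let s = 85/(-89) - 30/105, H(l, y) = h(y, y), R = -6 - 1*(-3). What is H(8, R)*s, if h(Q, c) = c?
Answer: 2319/623 ≈ 3.7223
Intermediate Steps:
R = -3 (R = -6 + 3 = -3)
H(l, y) = y
s = -773/623 (s = 85*(-1/89) - 30*1/105 = -85/89 - 2/7 = -773/623 ≈ -1.2408)
H(8, R)*s = -3*(-773/623) = 2319/623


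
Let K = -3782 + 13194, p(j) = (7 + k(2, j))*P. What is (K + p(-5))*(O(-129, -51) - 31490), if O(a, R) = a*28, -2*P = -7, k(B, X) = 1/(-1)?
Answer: -331117166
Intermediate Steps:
k(B, X) = -1 (k(B, X) = 1*(-1) = -1)
P = 7/2 (P = -½*(-7) = 7/2 ≈ 3.5000)
O(a, R) = 28*a
p(j) = 21 (p(j) = (7 - 1)*(7/2) = 6*(7/2) = 21)
K = 9412
(K + p(-5))*(O(-129, -51) - 31490) = (9412 + 21)*(28*(-129) - 31490) = 9433*(-3612 - 31490) = 9433*(-35102) = -331117166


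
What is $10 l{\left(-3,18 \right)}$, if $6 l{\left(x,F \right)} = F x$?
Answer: $-90$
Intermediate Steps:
$l{\left(x,F \right)} = \frac{F x}{6}$
$10 l{\left(-3,18 \right)} = 10 \cdot \frac{1}{6} \cdot 18 \left(-3\right) = 10 \left(-9\right) = -90$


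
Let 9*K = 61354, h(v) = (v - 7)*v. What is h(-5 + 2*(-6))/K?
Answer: 1836/30677 ≈ 0.059849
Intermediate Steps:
h(v) = v*(-7 + v) (h(v) = (-7 + v)*v = v*(-7 + v))
K = 61354/9 (K = (⅑)*61354 = 61354/9 ≈ 6817.1)
h(-5 + 2*(-6))/K = ((-5 + 2*(-6))*(-7 + (-5 + 2*(-6))))/(61354/9) = ((-5 - 12)*(-7 + (-5 - 12)))*(9/61354) = -17*(-7 - 17)*(9/61354) = -17*(-24)*(9/61354) = 408*(9/61354) = 1836/30677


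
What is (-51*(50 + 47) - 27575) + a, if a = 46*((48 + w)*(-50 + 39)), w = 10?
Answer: -61870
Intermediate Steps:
a = -29348 (a = 46*((48 + 10)*(-50 + 39)) = 46*(58*(-11)) = 46*(-638) = -29348)
(-51*(50 + 47) - 27575) + a = (-51*(50 + 47) - 27575) - 29348 = (-51*97 - 27575) - 29348 = (-4947 - 27575) - 29348 = -32522 - 29348 = -61870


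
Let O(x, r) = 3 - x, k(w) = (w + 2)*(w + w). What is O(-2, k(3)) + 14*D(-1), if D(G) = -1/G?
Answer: 19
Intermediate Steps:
D(G) = -1/G
k(w) = 2*w*(2 + w) (k(w) = (2 + w)*(2*w) = 2*w*(2 + w))
O(-2, k(3)) + 14*D(-1) = (3 - 1*(-2)) + 14*(-1/(-1)) = (3 + 2) + 14*(-1*(-1)) = 5 + 14*1 = 5 + 14 = 19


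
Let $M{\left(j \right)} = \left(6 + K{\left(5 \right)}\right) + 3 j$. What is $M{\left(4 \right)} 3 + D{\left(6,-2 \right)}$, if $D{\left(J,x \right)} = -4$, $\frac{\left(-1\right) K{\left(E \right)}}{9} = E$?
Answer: $-85$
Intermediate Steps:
$K{\left(E \right)} = - 9 E$
$M{\left(j \right)} = -39 + 3 j$ ($M{\left(j \right)} = \left(6 - 45\right) + 3 j = -39 + 3 j$)
$M{\left(4 \right)} 3 + D{\left(6,-2 \right)} = \left(-39 + 3 \cdot 4\right) 3 - 4 = \left(-39 + 12\right) 3 - 4 = \left(-27\right) 3 - 4 = -81 - 4 = -85$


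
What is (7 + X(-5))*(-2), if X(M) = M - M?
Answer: -14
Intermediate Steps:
X(M) = 0
(7 + X(-5))*(-2) = (7 + 0)*(-2) = 7*(-2) = -14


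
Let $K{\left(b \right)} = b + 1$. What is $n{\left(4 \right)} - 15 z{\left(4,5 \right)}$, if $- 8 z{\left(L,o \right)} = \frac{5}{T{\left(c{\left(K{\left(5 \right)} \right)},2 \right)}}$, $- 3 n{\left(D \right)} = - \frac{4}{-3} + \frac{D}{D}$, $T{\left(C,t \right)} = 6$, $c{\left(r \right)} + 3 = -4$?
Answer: $\frac{113}{144} \approx 0.78472$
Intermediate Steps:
$K{\left(b \right)} = 1 + b$
$c{\left(r \right)} = -7$ ($c{\left(r \right)} = -3 - 4 = -7$)
$n{\left(D \right)} = - \frac{7}{9}$ ($n{\left(D \right)} = - \frac{- \frac{4}{-3} + \frac{D}{D}}{3} = - \frac{\left(-4\right) \left(- \frac{1}{3}\right) + 1}{3} = - \frac{\frac{4}{3} + 1}{3} = \left(- \frac{1}{3}\right) \frac{7}{3} = - \frac{7}{9}$)
$z{\left(L,o \right)} = - \frac{5}{48}$ ($z{\left(L,o \right)} = - \frac{5 \cdot \frac{1}{6}}{8} = \left(- \frac{1}{8}\right) \frac{5}{6} = - \frac{5}{48}$)
$n{\left(4 \right)} - 15 z{\left(4,5 \right)} = - \frac{7}{9} - - \frac{25}{16} = - \frac{7}{9} + \frac{25}{16} = \frac{113}{144}$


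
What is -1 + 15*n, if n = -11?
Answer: -166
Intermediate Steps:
-1 + 15*n = -1 + 15*(-11) = -1 - 165 = -166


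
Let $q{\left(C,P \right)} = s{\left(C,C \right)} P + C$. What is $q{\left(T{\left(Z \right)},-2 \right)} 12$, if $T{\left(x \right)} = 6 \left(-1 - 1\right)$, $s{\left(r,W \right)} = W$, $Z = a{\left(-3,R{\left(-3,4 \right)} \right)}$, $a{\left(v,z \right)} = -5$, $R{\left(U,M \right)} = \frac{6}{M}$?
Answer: $144$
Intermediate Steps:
$Z = -5$
$T{\left(x \right)} = -12$ ($T{\left(x \right)} = 6 \left(-2\right) = -12$)
$q{\left(C,P \right)} = C + C P$ ($q{\left(C,P \right)} = C P + C = C + C P$)
$q{\left(T{\left(Z \right)},-2 \right)} 12 = - 12 \left(1 - 2\right) 12 = \left(-12\right) \left(-1\right) 12 = 12 \cdot 12 = 144$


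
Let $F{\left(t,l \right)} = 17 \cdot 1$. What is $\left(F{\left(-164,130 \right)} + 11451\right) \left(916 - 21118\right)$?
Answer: $-231676536$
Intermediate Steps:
$F{\left(t,l \right)} = 17$
$\left(F{\left(-164,130 \right)} + 11451\right) \left(916 - 21118\right) = \left(17 + 11451\right) \left(916 - 21118\right) = 11468 \left(-20202\right) = -231676536$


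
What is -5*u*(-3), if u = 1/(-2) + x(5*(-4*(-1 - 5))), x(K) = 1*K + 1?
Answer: 3615/2 ≈ 1807.5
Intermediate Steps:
x(K) = 1 + K (x(K) = K + 1 = 1 + K)
u = 241/2 (u = 1/(-2) + (1 + 5*(-4*(-1 - 5))) = -1/2 + (1 + 5*(-4*(-6))) = -1/2 + (1 + 5*24) = -1/2 + (1 + 120) = -1/2 + 121 = 241/2 ≈ 120.50)
-5*u*(-3) = -5*241/2*(-3) = -1205/2*(-3) = 3615/2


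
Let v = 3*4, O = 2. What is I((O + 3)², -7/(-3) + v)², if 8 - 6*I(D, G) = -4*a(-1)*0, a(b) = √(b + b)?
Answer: 16/9 ≈ 1.7778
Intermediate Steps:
a(b) = √2*√b (a(b) = √(2*b) = √2*√b)
v = 12
I(D, G) = 4/3 (I(D, G) = 4/3 - (-4*√2*√(-1))*0/6 = 4/3 - (-4*√2*I)*0/6 = 4/3 - (-4*I*√2)*0/6 = 4/3 - ⅙*0 = 4/3 + 0 = 4/3)
I((O + 3)², -7/(-3) + v)² = (4/3)² = 16/9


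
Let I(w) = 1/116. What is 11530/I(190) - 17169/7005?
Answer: 3123010077/2335 ≈ 1.3375e+6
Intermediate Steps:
I(w) = 1/116
11530/I(190) - 17169/7005 = 11530/(1/116) - 17169/7005 = 11530*116 - 17169*1/7005 = 1337480 - 5723/2335 = 3123010077/2335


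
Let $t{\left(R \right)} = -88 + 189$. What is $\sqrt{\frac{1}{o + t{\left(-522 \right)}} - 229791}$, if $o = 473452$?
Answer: $\frac{i \sqrt{5725688146093374}}{157851} \approx 479.37 i$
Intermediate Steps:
$t{\left(R \right)} = 101$
$\sqrt{\frac{1}{o + t{\left(-522 \right)}} - 229791} = \sqrt{\frac{1}{473452 + 101} - 229791} = \sqrt{\frac{1}{473553} - 229791} = \sqrt{- \frac{108818217422}{473553}} = \frac{i \sqrt{5725688146093374}}{157851}$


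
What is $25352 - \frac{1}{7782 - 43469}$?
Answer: $\frac{904736825}{35687} \approx 25352.0$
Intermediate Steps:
$25352 - \frac{1}{7782 - 43469} = 25352 - \frac{1}{-35687} = 25352 - - \frac{1}{35687} = 25352 + \frac{1}{35687} = \frac{904736825}{35687}$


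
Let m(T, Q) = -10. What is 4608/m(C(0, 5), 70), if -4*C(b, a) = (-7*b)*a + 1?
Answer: -2304/5 ≈ -460.80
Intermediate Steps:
C(b, a) = -¼ + 7*a*b/4 (C(b, a) = -((-7*b)*a + 1)/4 = -(-7*a*b + 1)/4 = -(1 - 7*a*b)/4 = -¼ + 7*a*b/4)
4608/m(C(0, 5), 70) = 4608/(-10) = 4608*(-⅒) = -2304/5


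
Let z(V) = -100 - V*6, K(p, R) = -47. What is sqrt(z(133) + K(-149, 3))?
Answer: 3*I*sqrt(105) ≈ 30.741*I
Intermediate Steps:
z(V) = -100 - 6*V
sqrt(z(133) + K(-149, 3)) = sqrt((-100 - 6*133) - 47) = sqrt((-100 - 798) - 47) = sqrt(-898 - 47) = sqrt(-945) = 3*I*sqrt(105)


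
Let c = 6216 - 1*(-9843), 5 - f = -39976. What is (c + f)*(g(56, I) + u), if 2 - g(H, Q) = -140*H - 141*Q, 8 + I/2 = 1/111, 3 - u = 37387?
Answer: -65927249280/37 ≈ -1.7818e+9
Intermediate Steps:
u = -37384 (u = 3 - 1*37387 = 3 - 37387 = -37384)
f = 39981 (f = 5 - 1*(-39976) = 5 + 39976 = 39981)
I = -1774/111 (I = -16 + 2/111 = -1774/111 ≈ -15.982)
c = 16059 (c = 6216 + 9843 = 16059)
g(H, Q) = 2 + 140*H + 141*Q (g(H, Q) = 2 - (-140*H - 141*Q) = 2 - (-141*Q - 140*H) = 2 + (140*H + 141*Q) = 2 + 140*H + 141*Q)
(c + f)*(g(56, I) + u) = (16059 + 39981)*((2 + 140*56 + 141*(-1774/111)) - 37384) = 56040*((2 + 7840 - 83378/37) - 37384) = 56040*(206776/37 - 37384) = 56040*(-1176432/37) = -65927249280/37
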